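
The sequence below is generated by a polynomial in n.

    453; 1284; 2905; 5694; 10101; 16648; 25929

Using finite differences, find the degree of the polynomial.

Δ: 831, 1621, 2789, 4407, 6547, 9281
Δ²: 790, 1168, 1618, 2140, 2734
Δ³: 378, 450, 522, 594
Δ⁴: 72, 72, 72
The fourth differences are constant, so the polynomial has degree 4.

4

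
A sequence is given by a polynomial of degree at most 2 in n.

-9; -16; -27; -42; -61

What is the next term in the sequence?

-84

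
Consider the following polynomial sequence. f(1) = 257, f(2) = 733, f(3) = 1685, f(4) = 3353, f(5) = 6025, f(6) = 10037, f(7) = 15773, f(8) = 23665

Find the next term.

34193

476, 952, 1668, 2672, 4012, 5736, 7892
476, 716, 1004, 1340, 1724, 2156
240, 288, 336, 384, 432
48, 48, 48, 48
Constant fourth difference = 48, so extend:
432 + 48 = 480;  2156 + 480 = 2636;  7892 + 2636 = 10528;  23665 + 10528 = 34193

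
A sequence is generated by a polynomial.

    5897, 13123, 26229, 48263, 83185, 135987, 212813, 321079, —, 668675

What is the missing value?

469593

Using the first 8 terms:
First differences: 7226, 13106, 22034, 34922, 52802, 76826, 108266
Second differences: 5880, 8928, 12888, 17880, 24024, 31440
Third differences: 3048, 3960, 4992, 6144, 7416
Fourth differences: 912, 1032, 1152, 1272
Fifth differences: 120, 120, 120
Constant fifth difference = 120.
Extend forward: 1272 + 120 = 1392;  7416 + 1392 = 8808;  31440 + 8808 = 40248;  108266 + 40248 = 148514;  321079 + 148514 = 469593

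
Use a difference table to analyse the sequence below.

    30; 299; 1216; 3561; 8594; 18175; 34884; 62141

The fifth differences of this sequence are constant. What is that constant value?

First differences: 269, 917, 2345, 5033, 9581, 16709, 27257
Second differences: 648, 1428, 2688, 4548, 7128, 10548
Third differences: 780, 1260, 1860, 2580, 3420
Fourth differences: 480, 600, 720, 840
Fifth differences: 120, 120, 120

120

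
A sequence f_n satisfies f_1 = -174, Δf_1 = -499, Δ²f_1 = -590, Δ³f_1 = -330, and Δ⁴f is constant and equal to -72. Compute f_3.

-1762

Build the table forward from the leading diagonal:
D4: -72, -72, -72
D3: -330, -402, -474
D2: -590, -920, -1322
D1: -499, -1089, -2009
f: -174, -673, -1762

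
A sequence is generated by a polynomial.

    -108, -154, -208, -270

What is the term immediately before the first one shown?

-70

-46  -54  -62
-8  -8
The second differences are constant at -8.
Work back: -46 + 8 = -38;  -108 + 38 = -70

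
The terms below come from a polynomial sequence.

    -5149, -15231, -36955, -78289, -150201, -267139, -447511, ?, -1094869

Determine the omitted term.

-714165

Using the first 7 terms:
D1: -10082, -21724, -41334, -71912, -116938, -180372
D2: -11642, -19610, -30578, -45026, -63434
D3: -7968, -10968, -14448, -18408
D4: -3000, -3480, -3960
D5: -480, -480
Constant fifth difference = -480.
Extend forward: -3960 − 480 = -4440;  -18408 − 4440 = -22848;  -63434 − 22848 = -86282;  -180372 − 86282 = -266654;  -447511 − 266654 = -714165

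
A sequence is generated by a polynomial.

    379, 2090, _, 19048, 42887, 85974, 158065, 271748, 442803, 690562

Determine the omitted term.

Using the last 7 terms:
Δ: 23839  43087  72091  113683  171055  247759
Δ²: 19248  29004  41592  57372  76704
Δ³: 9756  12588  15780  19332
Δ⁴: 2832  3192  3552
Δ⁵: 360  360
Constant fifth difference = 360.
Extend backward: 2832 − 360 = 2472;  9756 − 2472 = 7284;  19248 − 7284 = 11964;  23839 − 11964 = 11875;  19048 − 11875 = 7173

7173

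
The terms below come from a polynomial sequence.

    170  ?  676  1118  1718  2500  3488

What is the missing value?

368

Using the last 5 terms:
Δ: 442, 600, 782, 988
Δ²: 158, 182, 206
Δ³: 24, 24
Constant third difference = 24.
Extend backward: 158 − 24 = 134;  442 − 134 = 308;  676 − 308 = 368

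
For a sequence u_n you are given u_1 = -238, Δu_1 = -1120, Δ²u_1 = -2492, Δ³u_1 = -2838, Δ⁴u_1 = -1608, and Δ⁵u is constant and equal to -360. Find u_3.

Build the table forward from the leading diagonal:
Δ⁵: -360  -360  -360
Δ⁴: -1608  -1968  -2328
Δ³: -2838  -4446  -6414
Δ²: -2492  -5330  -9776
Δ: -1120  -3612  -8942
u: -238  -1358  -4970

-4970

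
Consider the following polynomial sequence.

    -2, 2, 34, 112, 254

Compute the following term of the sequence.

D1: 4  32  78  142
D2: 28  46  64
D3: 18  18
Third differences constant at 18.
64 + 18 = 82;  142 + 82 = 224;  254 + 224 = 478

478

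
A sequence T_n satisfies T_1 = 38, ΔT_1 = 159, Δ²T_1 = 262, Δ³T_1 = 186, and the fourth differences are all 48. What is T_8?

Build the table forward from the leading diagonal:
Fourth differences: 48  48  48  48  48  48  48  48
Third differences: 186  234  282  330  378  426  474  522
Second differences: 262  448  682  964  1294  1672  2098  2572
First differences: 159  421  869  1551  2515  3809  5481  7579
T: 38  197  618  1487  3038  5553  9362  14843

14843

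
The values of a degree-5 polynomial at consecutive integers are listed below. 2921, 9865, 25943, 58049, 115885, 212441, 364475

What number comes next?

6944, 16078, 32106, 57836, 96556, 152034
9134, 16028, 25730, 38720, 55478
6894, 9702, 12990, 16758
2808, 3288, 3768
480, 480
Fifth differences constant at 480.
3768 + 480 = 4248;  16758 + 4248 = 21006;  55478 + 21006 = 76484;  152034 + 76484 = 228518;  364475 + 228518 = 592993

592993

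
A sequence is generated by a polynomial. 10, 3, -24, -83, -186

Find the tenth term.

Δ: -7, -27, -59, -103
Δ²: -20, -32, -44
Δ³: -12, -12
The third differences are constant (-12).
-44 − 12 = -56;  -103 − 56 = -159;  -186 − 159 = -345
-56 − 12 = -68;  -159 − 68 = -227;  -345 − 227 = -572
-68 − 12 = -80;  -227 − 80 = -307;  -572 − 307 = -879
-80 − 12 = -92;  -307 − 92 = -399;  -879 − 399 = -1278
-92 − 12 = -104;  -399 − 104 = -503;  -1278 − 503 = -1781

-1781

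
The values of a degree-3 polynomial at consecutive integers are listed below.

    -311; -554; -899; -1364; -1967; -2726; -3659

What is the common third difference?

-18

Δ: -243, -345, -465, -603, -759, -933
Δ²: -102, -120, -138, -156, -174
Δ³: -18, -18, -18, -18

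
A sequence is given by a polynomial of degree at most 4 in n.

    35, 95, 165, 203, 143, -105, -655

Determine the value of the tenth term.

60, 70, 38, -60, -248, -550
10, -32, -98, -188, -302
-42, -66, -90, -114
-24, -24, -24
Fourth differences constant at -24.
-114 − 24 = -138;  -302 − 138 = -440;  -550 − 440 = -990;  -655 − 990 = -1645
-138 − 24 = -162;  -440 − 162 = -602;  -990 − 602 = -1592;  -1645 − 1592 = -3237
-162 − 24 = -186;  -602 − 186 = -788;  -1592 − 788 = -2380;  -3237 − 2380 = -5617

-5617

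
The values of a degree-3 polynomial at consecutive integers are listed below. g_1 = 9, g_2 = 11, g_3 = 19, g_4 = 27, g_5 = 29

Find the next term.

Δ: 2, 8, 8, 2
Δ²: 6, 0, -6
Δ³: -6, -6
Constant third difference = -6, so extend:
-6 − 6 = -12;  2 − 12 = -10;  29 − 10 = 19

19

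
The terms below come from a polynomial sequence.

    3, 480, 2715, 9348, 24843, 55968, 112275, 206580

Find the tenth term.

579648

D1: 477  2235  6633  15495  31125  56307  94305
D2: 1758  4398  8862  15630  25182  37998
D3: 2640  4464  6768  9552  12816
D4: 1824  2304  2784  3264
D5: 480  480  480
Fifth differences constant at 480.
3264 + 480 = 3744;  12816 + 3744 = 16560;  37998 + 16560 = 54558;  94305 + 54558 = 148863;  206580 + 148863 = 355443
3744 + 480 = 4224;  16560 + 4224 = 20784;  54558 + 20784 = 75342;  148863 + 75342 = 224205;  355443 + 224205 = 579648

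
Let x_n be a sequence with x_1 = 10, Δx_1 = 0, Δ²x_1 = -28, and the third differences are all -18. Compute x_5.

-230

Build the table forward from the leading diagonal:
D3: -18, -18, -18, -18, -18
D2: -28, -46, -64, -82, -100
D1: 0, -28, -74, -138, -220
x: 10, 10, -18, -92, -230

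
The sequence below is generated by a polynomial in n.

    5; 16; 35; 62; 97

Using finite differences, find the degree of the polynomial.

2

11, 19, 27, 35
8, 8, 8
The second differences are constant, so the polynomial has degree 2.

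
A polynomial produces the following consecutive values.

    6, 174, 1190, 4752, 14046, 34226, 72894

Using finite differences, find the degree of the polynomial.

Δ: 168, 1016, 3562, 9294, 20180, 38668
Δ²: 848, 2546, 5732, 10886, 18488
Δ³: 1698, 3186, 5154, 7602
Δ⁴: 1488, 1968, 2448
Δ⁵: 480, 480
The fifth differences are constant, so the polynomial has degree 5.

5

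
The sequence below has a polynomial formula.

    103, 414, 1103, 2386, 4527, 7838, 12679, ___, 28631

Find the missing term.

19458

Using the first 7 terms:
311, 689, 1283, 2141, 3311, 4841
378, 594, 858, 1170, 1530
216, 264, 312, 360
48, 48, 48
Constant fourth difference = 48.
Extend forward: 360 + 48 = 408;  1530 + 408 = 1938;  4841 + 1938 = 6779;  12679 + 6779 = 19458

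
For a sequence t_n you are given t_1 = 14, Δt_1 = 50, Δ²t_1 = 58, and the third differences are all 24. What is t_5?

658

Build the table forward from the leading diagonal:
Δ³: 24  24  24  24  24
Δ²: 58  82  106  130  154
Δ: 50  108  190  296  426
t: 14  64  172  362  658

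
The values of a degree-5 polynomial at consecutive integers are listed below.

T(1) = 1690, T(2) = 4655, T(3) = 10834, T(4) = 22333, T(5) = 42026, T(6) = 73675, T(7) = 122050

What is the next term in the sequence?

193049

2965, 6179, 11499, 19693, 31649, 48375
3214, 5320, 8194, 11956, 16726
2106, 2874, 3762, 4770
768, 888, 1008
120, 120
Constant fifth difference = 120, so extend:
1008 + 120 = 1128;  4770 + 1128 = 5898;  16726 + 5898 = 22624;  48375 + 22624 = 70999;  122050 + 70999 = 193049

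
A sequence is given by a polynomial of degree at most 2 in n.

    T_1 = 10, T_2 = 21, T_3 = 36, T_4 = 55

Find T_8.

171

Δ: 11, 15, 19
Δ²: 4, 4
Second differences constant at 4.
19 + 4 = 23;  55 + 23 = 78
23 + 4 = 27;  78 + 27 = 105
27 + 4 = 31;  105 + 31 = 136
31 + 4 = 35;  136 + 35 = 171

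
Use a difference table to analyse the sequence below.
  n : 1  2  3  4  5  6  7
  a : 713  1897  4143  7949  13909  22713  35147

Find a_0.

189

First differences: 1184  2246  3806  5960  8804  12434
Second differences: 1062  1560  2154  2844  3630
Third differences: 498  594  690  786
Fourth differences: 96  96  96
The fourth differences are constant at 96.
Work back: 498 − 96 = 402;  1062 − 402 = 660;  1184 − 660 = 524;  713 − 524 = 189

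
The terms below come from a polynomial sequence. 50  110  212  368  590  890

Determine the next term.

60  102  156  222  300
42  54  66  78
12  12  12
Constant third difference = 12, so extend:
78 + 12 = 90;  300 + 90 = 390;  890 + 390 = 1280

1280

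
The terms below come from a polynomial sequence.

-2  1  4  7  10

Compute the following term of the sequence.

Δ: 3  3  3  3
The first differences are constant (3).
10 + 3 = 13

13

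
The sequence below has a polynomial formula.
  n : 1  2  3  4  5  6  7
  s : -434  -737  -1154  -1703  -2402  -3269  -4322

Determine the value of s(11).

-10754

Δ: -303  -417  -549  -699  -867  -1053
Δ²: -114  -132  -150  -168  -186
Δ³: -18  -18  -18  -18
The third differences are constant (-18).
-186 − 18 = -204;  -1053 − 204 = -1257;  -4322 − 1257 = -5579
-204 − 18 = -222;  -1257 − 222 = -1479;  -5579 − 1479 = -7058
-222 − 18 = -240;  -1479 − 240 = -1719;  -7058 − 1719 = -8777
-240 − 18 = -258;  -1719 − 258 = -1977;  -8777 − 1977 = -10754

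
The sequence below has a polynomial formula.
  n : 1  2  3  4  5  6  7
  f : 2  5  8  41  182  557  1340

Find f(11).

13712

Δ: 3 , 3 , 33 , 141 , 375 , 783
Δ²: 0 , 30 , 108 , 234 , 408
Δ³: 30 , 78 , 126 , 174
Δ⁴: 48 , 48 , 48
Fourth differences constant at 48.
174 + 48 = 222;  408 + 222 = 630;  783 + 630 = 1413;  1340 + 1413 = 2753
222 + 48 = 270;  630 + 270 = 900;  1413 + 900 = 2313;  2753 + 2313 = 5066
270 + 48 = 318;  900 + 318 = 1218;  2313 + 1218 = 3531;  5066 + 3531 = 8597
318 + 48 = 366;  1218 + 366 = 1584;  3531 + 1584 = 5115;  8597 + 5115 = 13712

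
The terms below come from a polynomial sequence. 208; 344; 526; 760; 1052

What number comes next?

1408

D1: 136  182  234  292
D2: 46  52  58
D3: 6  6
The third differences are constant (6).
58 + 6 = 64;  292 + 64 = 356;  1052 + 356 = 1408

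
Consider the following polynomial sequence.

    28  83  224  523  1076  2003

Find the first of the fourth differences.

First differences: 55, 141, 299, 553, 927
Second differences: 86, 158, 254, 374
Third differences: 72, 96, 120
Fourth differences: 24, 24

24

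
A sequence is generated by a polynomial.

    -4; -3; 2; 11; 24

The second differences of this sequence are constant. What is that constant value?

Δ: 1, 5, 9, 13
Δ²: 4, 4, 4

4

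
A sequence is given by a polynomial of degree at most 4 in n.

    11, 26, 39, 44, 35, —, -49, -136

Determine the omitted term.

Using the first 5 terms:
First differences: 15, 13, 5, -9
Second differences: -2, -8, -14
Third differences: -6, -6
Constant third difference = -6.
Extend forward: -14 − 6 = -20;  -9 − 20 = -29;  35 − 29 = 6

6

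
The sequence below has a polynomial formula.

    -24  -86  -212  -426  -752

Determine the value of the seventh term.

First differences: -62 , -126 , -214 , -326
Second differences: -64 , -88 , -112
Third differences: -24 , -24
Constant third difference = -24, so extend:
-112 − 24 = -136;  -326 − 136 = -462;  -752 − 462 = -1214
-136 − 24 = -160;  -462 − 160 = -622;  -1214 − 622 = -1836

-1836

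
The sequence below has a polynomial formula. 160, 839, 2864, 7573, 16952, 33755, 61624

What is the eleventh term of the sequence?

394400

Δ: 679 , 2025 , 4709 , 9379 , 16803 , 27869
Δ²: 1346 , 2684 , 4670 , 7424 , 11066
Δ³: 1338 , 1986 , 2754 , 3642
Δ⁴: 648 , 768 , 888
Δ⁵: 120 , 120
Fifth differences constant at 120.
888 + 120 = 1008;  3642 + 1008 = 4650;  11066 + 4650 = 15716;  27869 + 15716 = 43585;  61624 + 43585 = 105209
1008 + 120 = 1128;  4650 + 1128 = 5778;  15716 + 5778 = 21494;  43585 + 21494 = 65079;  105209 + 65079 = 170288
1128 + 120 = 1248;  5778 + 1248 = 7026;  21494 + 7026 = 28520;  65079 + 28520 = 93599;  170288 + 93599 = 263887
1248 + 120 = 1368;  7026 + 1368 = 8394;  28520 + 8394 = 36914;  93599 + 36914 = 130513;  263887 + 130513 = 394400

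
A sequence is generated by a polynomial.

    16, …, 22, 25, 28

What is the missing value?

19

Using the last 3 terms:
D1: 3  3
Constant first difference = 3.
Extend backward: 22 − 3 = 19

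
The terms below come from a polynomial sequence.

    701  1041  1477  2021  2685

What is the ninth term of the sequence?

6781

Δ: 340  436  544  664
Δ²: 96  108  120
Δ³: 12  12
The third differences are constant (12).
120 + 12 = 132;  664 + 132 = 796;  2685 + 796 = 3481
132 + 12 = 144;  796 + 144 = 940;  3481 + 940 = 4421
144 + 12 = 156;  940 + 156 = 1096;  4421 + 1096 = 5517
156 + 12 = 168;  1096 + 168 = 1264;  5517 + 1264 = 6781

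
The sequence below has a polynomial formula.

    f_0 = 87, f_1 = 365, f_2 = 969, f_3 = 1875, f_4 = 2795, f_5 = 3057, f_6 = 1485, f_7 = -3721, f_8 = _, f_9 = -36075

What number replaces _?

Using the first 8 terms:
D1: 278, 604, 906, 920, 262, -1572, -5206
D2: 326, 302, 14, -658, -1834, -3634
D3: -24, -288, -672, -1176, -1800
D4: -264, -384, -504, -624
D5: -120, -120, -120
Constant fifth difference = -120.
Extend forward: -624 − 120 = -744;  -1800 − 744 = -2544;  -3634 − 2544 = -6178;  -5206 − 6178 = -11384;  -3721 − 11384 = -15105

-15105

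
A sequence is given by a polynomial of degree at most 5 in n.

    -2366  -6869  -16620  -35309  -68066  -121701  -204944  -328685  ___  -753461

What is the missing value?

-506214

Using the first 8 terms:
-4503, -9751, -18689, -32757, -53635, -83243, -123741
-5248, -8938, -14068, -20878, -29608, -40498
-3690, -5130, -6810, -8730, -10890
-1440, -1680, -1920, -2160
-240, -240, -240
Constant fifth difference = -240.
Extend forward: -2160 − 240 = -2400;  -10890 − 2400 = -13290;  -40498 − 13290 = -53788;  -123741 − 53788 = -177529;  -328685 − 177529 = -506214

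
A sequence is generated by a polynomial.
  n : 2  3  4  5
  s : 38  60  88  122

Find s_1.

22

Δ: 22, 28, 34
Δ²: 6, 6
The second differences are constant at 6.
Work back: 22 − 6 = 16;  38 − 16 = 22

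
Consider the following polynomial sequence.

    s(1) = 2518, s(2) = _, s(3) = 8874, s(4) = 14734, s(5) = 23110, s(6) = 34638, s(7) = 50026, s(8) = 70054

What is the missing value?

Using the last 6 terms:
D1: 5860, 8376, 11528, 15388, 20028
D2: 2516, 3152, 3860, 4640
D3: 636, 708, 780
D4: 72, 72
Constant fourth difference = 72.
Extend backward: 636 − 72 = 564;  2516 − 564 = 1952;  5860 − 1952 = 3908;  8874 − 3908 = 4966

4966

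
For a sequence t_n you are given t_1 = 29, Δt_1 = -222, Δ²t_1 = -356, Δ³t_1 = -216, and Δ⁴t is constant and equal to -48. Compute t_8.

Build the table forward from the leading diagonal:
Δ⁴: -48  -48  -48  -48  -48  -48  -48  -48
Δ³: -216  -264  -312  -360  -408  -456  -504  -552
Δ²: -356  -572  -836  -1148  -1508  -1916  -2372  -2876
Δ: -222  -578  -1150  -1986  -3134  -4642  -6558  -8930
t: 29  -193  -771  -1921  -3907  -7041  -11683  -18241

-18241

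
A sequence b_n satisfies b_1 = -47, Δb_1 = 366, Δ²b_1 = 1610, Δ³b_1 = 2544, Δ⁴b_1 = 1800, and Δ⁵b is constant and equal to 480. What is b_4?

Build the table forward from the leading diagonal:
Δ⁵: 480, 480, 480, 480
Δ⁴: 1800, 2280, 2760, 3240
Δ³: 2544, 4344, 6624, 9384
Δ²: 1610, 4154, 8498, 15122
Δ: 366, 1976, 6130, 14628
b: -47, 319, 2295, 8425

8425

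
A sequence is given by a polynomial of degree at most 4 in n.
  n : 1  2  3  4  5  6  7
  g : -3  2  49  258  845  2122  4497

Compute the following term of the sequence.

First differences: 5, 47, 209, 587, 1277, 2375
Second differences: 42, 162, 378, 690, 1098
Third differences: 120, 216, 312, 408
Fourth differences: 96, 96, 96
The fourth differences are constant (96).
408 + 96 = 504;  1098 + 504 = 1602;  2375 + 1602 = 3977;  4497 + 3977 = 8474

8474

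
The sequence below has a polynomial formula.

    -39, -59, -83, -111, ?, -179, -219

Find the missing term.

-143

Using the first 4 terms:
D1: -20  -24  -28
D2: -4  -4
Constant second difference = -4.
Extend forward: -28 − 4 = -32;  -111 − 32 = -143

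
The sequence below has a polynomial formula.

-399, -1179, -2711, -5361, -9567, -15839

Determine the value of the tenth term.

-780, -1532, -2650, -4206, -6272
-752, -1118, -1556, -2066
-366, -438, -510
-72, -72
Fourth differences constant at -72.
-510 − 72 = -582;  -2066 − 582 = -2648;  -6272 − 2648 = -8920;  -15839 − 8920 = -24759
-582 − 72 = -654;  -2648 − 654 = -3302;  -8920 − 3302 = -12222;  -24759 − 12222 = -36981
-654 − 72 = -726;  -3302 − 726 = -4028;  -12222 − 4028 = -16250;  -36981 − 16250 = -53231
-726 − 72 = -798;  -4028 − 798 = -4826;  -16250 − 4826 = -21076;  -53231 − 21076 = -74307

-74307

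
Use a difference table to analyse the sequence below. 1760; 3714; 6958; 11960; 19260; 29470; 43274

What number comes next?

D1: 1954 , 3244 , 5002 , 7300 , 10210 , 13804
D2: 1290 , 1758 , 2298 , 2910 , 3594
D3: 468 , 540 , 612 , 684
D4: 72 , 72 , 72
Fourth differences constant at 72.
684 + 72 = 756;  3594 + 756 = 4350;  13804 + 4350 = 18154;  43274 + 18154 = 61428

61428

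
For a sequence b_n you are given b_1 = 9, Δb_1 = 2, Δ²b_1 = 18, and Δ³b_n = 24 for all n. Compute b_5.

221

Build the table forward from the leading diagonal:
Third differences: 24, 24, 24, 24, 24
Second differences: 18, 42, 66, 90, 114
First differences: 2, 20, 62, 128, 218
b: 9, 11, 31, 93, 221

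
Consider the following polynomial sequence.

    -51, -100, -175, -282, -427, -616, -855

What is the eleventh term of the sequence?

D1: -49, -75, -107, -145, -189, -239
D2: -26, -32, -38, -44, -50
D3: -6, -6, -6, -6
The third differences are constant (-6).
-50 − 6 = -56;  -239 − 56 = -295;  -855 − 295 = -1150
-56 − 6 = -62;  -295 − 62 = -357;  -1150 − 357 = -1507
-62 − 6 = -68;  -357 − 68 = -425;  -1507 − 425 = -1932
-68 − 6 = -74;  -425 − 74 = -499;  -1932 − 499 = -2431

-2431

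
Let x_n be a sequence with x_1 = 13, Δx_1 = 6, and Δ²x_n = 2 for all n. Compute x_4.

Build the table forward from the leading diagonal:
Δ²: 2  2  2  2
Δ: 6  8  10  12
x: 13  19  27  37

37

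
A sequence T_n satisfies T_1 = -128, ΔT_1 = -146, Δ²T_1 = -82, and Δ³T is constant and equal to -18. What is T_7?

Build the table forward from the leading diagonal:
D3: -18, -18, -18, -18, -18, -18, -18
D2: -82, -100, -118, -136, -154, -172, -190
D1: -146, -228, -328, -446, -582, -736, -908
T: -128, -274, -502, -830, -1276, -1858, -2594

-2594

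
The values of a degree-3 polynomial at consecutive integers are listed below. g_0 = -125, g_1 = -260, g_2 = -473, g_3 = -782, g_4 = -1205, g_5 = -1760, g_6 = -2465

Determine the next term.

-3338

D1: -135, -213, -309, -423, -555, -705
D2: -78, -96, -114, -132, -150
D3: -18, -18, -18, -18
Third differences constant at -18.
-150 − 18 = -168;  -705 − 168 = -873;  -2465 − 873 = -3338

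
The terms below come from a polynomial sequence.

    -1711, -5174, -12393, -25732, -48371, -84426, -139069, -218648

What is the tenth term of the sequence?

-484606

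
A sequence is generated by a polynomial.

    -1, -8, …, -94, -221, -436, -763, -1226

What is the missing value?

-31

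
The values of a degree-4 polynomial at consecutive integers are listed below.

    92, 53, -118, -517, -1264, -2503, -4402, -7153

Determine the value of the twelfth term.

-39, -171, -399, -747, -1239, -1899, -2751
-132, -228, -348, -492, -660, -852
-96, -120, -144, -168, -192
-24, -24, -24, -24
Fourth differences constant at -24.
-192 − 24 = -216;  -852 − 216 = -1068;  -2751 − 1068 = -3819;  -7153 − 3819 = -10972
-216 − 24 = -240;  -1068 − 240 = -1308;  -3819 − 1308 = -5127;  -10972 − 5127 = -16099
-240 − 24 = -264;  -1308 − 264 = -1572;  -5127 − 1572 = -6699;  -16099 − 6699 = -22798
-264 − 24 = -288;  -1572 − 288 = -1860;  -6699 − 1860 = -8559;  -22798 − 8559 = -31357

-31357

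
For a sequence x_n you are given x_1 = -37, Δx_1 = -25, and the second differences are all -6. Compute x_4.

-130

Build the table forward from the leading diagonal:
D2: -6, -6, -6, -6
D1: -25, -31, -37, -43
x: -37, -62, -93, -130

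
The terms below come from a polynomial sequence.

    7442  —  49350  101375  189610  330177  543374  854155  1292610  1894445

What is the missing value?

21109

Using the last 8 terms:
First differences: 52025  88235  140567  213197  310781  438455  601835
Second differences: 36210  52332  72630  97584  127674  163380
Third differences: 16122  20298  24954  30090  35706
Fourth differences: 4176  4656  5136  5616
Fifth differences: 480  480  480
Constant fifth difference = 480.
Extend backward: 4176 − 480 = 3696;  16122 − 3696 = 12426;  36210 − 12426 = 23784;  52025 − 23784 = 28241;  49350 − 28241 = 21109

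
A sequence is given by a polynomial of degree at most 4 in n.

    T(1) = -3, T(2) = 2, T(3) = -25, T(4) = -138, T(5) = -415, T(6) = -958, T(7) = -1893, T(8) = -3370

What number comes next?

D1: 5, -27, -113, -277, -543, -935, -1477
D2: -32, -86, -164, -266, -392, -542
D3: -54, -78, -102, -126, -150
D4: -24, -24, -24, -24
Fourth differences constant at -24.
-150 − 24 = -174;  -542 − 174 = -716;  -1477 − 716 = -2193;  -3370 − 2193 = -5563

-5563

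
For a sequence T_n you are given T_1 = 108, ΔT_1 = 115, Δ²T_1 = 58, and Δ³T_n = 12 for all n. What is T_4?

Build the table forward from the leading diagonal:
D3: 12, 12, 12, 12
D2: 58, 70, 82, 94
D1: 115, 173, 243, 325
T: 108, 223, 396, 639

639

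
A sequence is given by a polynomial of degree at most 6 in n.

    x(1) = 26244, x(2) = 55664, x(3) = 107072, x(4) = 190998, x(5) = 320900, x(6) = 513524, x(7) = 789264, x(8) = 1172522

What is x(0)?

10850

Δ: 29420, 51408, 83926, 129902, 192624, 275740, 383258
Δ²: 21988, 32518, 45976, 62722, 83116, 107518
Δ³: 10530, 13458, 16746, 20394, 24402
Δ⁴: 2928, 3288, 3648, 4008
Δ⁵: 360, 360, 360
The fifth differences are constant at 360.
Work back: 2928 − 360 = 2568;  10530 − 2568 = 7962;  21988 − 7962 = 14026;  29420 − 14026 = 15394;  26244 − 15394 = 10850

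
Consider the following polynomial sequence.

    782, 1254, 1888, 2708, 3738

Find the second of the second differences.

186

First differences: 472, 634, 820, 1030
Second differences: 162, 186, 210
Third differences: 24, 24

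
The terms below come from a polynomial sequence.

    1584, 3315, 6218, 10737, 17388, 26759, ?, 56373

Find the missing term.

39510

Using the first 6 terms:
D1: 1731  2903  4519  6651  9371
D2: 1172  1616  2132  2720
D3: 444  516  588
D4: 72  72
Constant fourth difference = 72.
Extend forward: 588 + 72 = 660;  2720 + 660 = 3380;  9371 + 3380 = 12751;  26759 + 12751 = 39510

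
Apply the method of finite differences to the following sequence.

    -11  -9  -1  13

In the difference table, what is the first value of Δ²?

6

D1: 2, 8, 14
D2: 6, 6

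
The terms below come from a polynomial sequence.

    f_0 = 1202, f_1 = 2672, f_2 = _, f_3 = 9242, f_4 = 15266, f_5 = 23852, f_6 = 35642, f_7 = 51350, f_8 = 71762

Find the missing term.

Using the last 6 terms:
Δ: 6024, 8586, 11790, 15708, 20412
Δ²: 2562, 3204, 3918, 4704
Δ³: 642, 714, 786
Δ⁴: 72, 72
Constant fourth difference = 72.
Extend backward: 642 − 72 = 570;  2562 − 570 = 1992;  6024 − 1992 = 4032;  9242 − 4032 = 5210

5210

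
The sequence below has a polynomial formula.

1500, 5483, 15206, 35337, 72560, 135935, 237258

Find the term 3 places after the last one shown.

Δ: 3983, 9723, 20131, 37223, 63375, 101323
Δ²: 5740, 10408, 17092, 26152, 37948
Δ³: 4668, 6684, 9060, 11796
Δ⁴: 2016, 2376, 2736
Δ⁵: 360, 360
Constant fifth difference = 360, so extend:
2736 + 360 = 3096;  11796 + 3096 = 14892;  37948 + 14892 = 52840;  101323 + 52840 = 154163;  237258 + 154163 = 391421
3096 + 360 = 3456;  14892 + 3456 = 18348;  52840 + 18348 = 71188;  154163 + 71188 = 225351;  391421 + 225351 = 616772
3456 + 360 = 3816;  18348 + 3816 = 22164;  71188 + 22164 = 93352;  225351 + 93352 = 318703;  616772 + 318703 = 935475

935475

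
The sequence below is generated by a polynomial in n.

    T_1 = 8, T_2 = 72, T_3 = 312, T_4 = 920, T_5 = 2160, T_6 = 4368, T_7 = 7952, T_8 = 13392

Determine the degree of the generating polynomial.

4

First differences: 64, 240, 608, 1240, 2208, 3584, 5440
Second differences: 176, 368, 632, 968, 1376, 1856
Third differences: 192, 264, 336, 408, 480
Fourth differences: 72, 72, 72, 72
The fourth differences are constant, so the polynomial has degree 4.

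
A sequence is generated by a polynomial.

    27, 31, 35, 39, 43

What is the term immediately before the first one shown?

4, 4, 4, 4
The first differences are constant at 4.
Work back: 27 − 4 = 23

23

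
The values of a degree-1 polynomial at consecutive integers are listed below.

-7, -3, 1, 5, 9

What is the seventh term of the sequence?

D1: 4  4  4  4
The first differences are constant (4).
9 + 4 = 13
13 + 4 = 17

17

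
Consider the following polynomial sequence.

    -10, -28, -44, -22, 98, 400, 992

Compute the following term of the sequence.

First differences: -18 , -16 , 22 , 120 , 302 , 592
Second differences: 2 , 38 , 98 , 182 , 290
Third differences: 36 , 60 , 84 , 108
Fourth differences: 24 , 24 , 24
The fourth differences are constant (24).
108 + 24 = 132;  290 + 132 = 422;  592 + 422 = 1014;  992 + 1014 = 2006

2006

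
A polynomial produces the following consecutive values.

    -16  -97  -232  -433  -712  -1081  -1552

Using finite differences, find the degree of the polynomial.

-81, -135, -201, -279, -369, -471
-54, -66, -78, -90, -102
-12, -12, -12, -12
The third differences are constant, so the polynomial has degree 3.

3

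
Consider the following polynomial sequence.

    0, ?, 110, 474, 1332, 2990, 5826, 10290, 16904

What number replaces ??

6

Using the last 7 terms:
Δ: 364  858  1658  2836  4464  6614
Δ²: 494  800  1178  1628  2150
Δ³: 306  378  450  522
Δ⁴: 72  72  72
Constant fourth difference = 72.
Extend backward: 306 − 72 = 234;  494 − 234 = 260;  364 − 260 = 104;  110 − 104 = 6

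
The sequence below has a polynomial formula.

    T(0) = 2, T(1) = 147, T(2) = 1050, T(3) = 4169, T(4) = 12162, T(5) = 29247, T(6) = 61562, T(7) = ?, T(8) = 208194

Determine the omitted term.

117525

Using the first 7 terms:
First differences: 145, 903, 3119, 7993, 17085, 32315
Second differences: 758, 2216, 4874, 9092, 15230
Third differences: 1458, 2658, 4218, 6138
Fourth differences: 1200, 1560, 1920
Fifth differences: 360, 360
Constant fifth difference = 360.
Extend forward: 1920 + 360 = 2280;  6138 + 2280 = 8418;  15230 + 8418 = 23648;  32315 + 23648 = 55963;  61562 + 55963 = 117525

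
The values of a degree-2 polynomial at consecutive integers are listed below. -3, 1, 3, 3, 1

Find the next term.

-3

Δ: 4, 2, 0, -2
Δ²: -2, -2, -2
The second differences are constant (-2).
-2 − 2 = -4;  1 − 4 = -3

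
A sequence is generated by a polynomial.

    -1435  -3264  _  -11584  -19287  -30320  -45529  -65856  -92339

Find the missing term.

-6461

Using the last 6 terms:
-7703, -11033, -15209, -20327, -26483
-3330, -4176, -5118, -6156
-846, -942, -1038
-96, -96
Constant fourth difference = -96.
Extend backward: -846 + 96 = -750;  -3330 + 750 = -2580;  -7703 + 2580 = -5123;  -11584 + 5123 = -6461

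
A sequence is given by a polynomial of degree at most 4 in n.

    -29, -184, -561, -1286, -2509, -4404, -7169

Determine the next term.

-155  -377  -725  -1223  -1895  -2765
-222  -348  -498  -672  -870
-126  -150  -174  -198
-24  -24  -24
Constant fourth difference = -24, so extend:
-198 − 24 = -222;  -870 − 222 = -1092;  -2765 − 1092 = -3857;  -7169 − 3857 = -11026

-11026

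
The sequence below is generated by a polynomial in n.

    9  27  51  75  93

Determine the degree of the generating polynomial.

3

First differences: 18, 24, 24, 18
Second differences: 6, 0, -6
Third differences: -6, -6
The third differences are constant, so the polynomial has degree 3.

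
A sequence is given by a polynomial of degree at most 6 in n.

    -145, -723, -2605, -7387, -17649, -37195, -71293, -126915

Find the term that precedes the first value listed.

-19

Δ: -578, -1882, -4782, -10262, -19546, -34098, -55622
Δ²: -1304, -2900, -5480, -9284, -14552, -21524
Δ³: -1596, -2580, -3804, -5268, -6972
Δ⁴: -984, -1224, -1464, -1704
Δ⁵: -240, -240, -240
The fifth differences are constant at -240.
Work back: -984 + 240 = -744;  -1596 + 744 = -852;  -1304 + 852 = -452;  -578 + 452 = -126;  -145 + 126 = -19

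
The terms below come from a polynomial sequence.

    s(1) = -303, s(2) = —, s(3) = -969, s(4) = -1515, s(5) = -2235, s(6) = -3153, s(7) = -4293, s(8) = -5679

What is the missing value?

-573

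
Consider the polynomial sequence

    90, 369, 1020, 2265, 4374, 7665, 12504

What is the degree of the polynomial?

4

First differences: 279, 651, 1245, 2109, 3291, 4839
Second differences: 372, 594, 864, 1182, 1548
Third differences: 222, 270, 318, 366
Fourth differences: 48, 48, 48
The fourth differences are constant, so the polynomial has degree 4.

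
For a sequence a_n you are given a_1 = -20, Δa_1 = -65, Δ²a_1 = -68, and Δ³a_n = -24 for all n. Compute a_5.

Build the table forward from the leading diagonal:
Δ³: -24  -24  -24  -24  -24
Δ²: -68  -92  -116  -140  -164
Δ: -65  -133  -225  -341  -481
a: -20  -85  -218  -443  -784

-784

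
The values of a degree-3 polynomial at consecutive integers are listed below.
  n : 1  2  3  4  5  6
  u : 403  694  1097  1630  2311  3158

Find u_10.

8566

D1: 291, 403, 533, 681, 847
D2: 112, 130, 148, 166
D3: 18, 18, 18
Third differences constant at 18.
166 + 18 = 184;  847 + 184 = 1031;  3158 + 1031 = 4189
184 + 18 = 202;  1031 + 202 = 1233;  4189 + 1233 = 5422
202 + 18 = 220;  1233 + 220 = 1453;  5422 + 1453 = 6875
220 + 18 = 238;  1453 + 238 = 1691;  6875 + 1691 = 8566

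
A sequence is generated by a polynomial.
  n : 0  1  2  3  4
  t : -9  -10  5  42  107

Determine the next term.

206

First differences: -1  15  37  65
Second differences: 16  22  28
Third differences: 6  6
Third differences constant at 6.
28 + 6 = 34;  65 + 34 = 99;  107 + 99 = 206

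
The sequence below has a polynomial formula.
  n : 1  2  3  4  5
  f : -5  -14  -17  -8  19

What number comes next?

70

-9  -3  9  27
6  12  18
6  6
Third differences constant at 6.
18 + 6 = 24;  27 + 24 = 51;  19 + 51 = 70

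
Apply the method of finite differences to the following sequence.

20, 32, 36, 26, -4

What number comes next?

First differences: 12, 4, -10, -30
Second differences: -8, -14, -20
Third differences: -6, -6
Constant third difference = -6, so extend:
-20 − 6 = -26;  -30 − 26 = -56;  -4 − 56 = -60

-60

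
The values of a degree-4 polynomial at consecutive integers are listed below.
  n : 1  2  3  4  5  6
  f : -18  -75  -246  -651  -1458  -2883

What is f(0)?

Δ: -57, -171, -405, -807, -1425
Δ²: -114, -234, -402, -618
Δ³: -120, -168, -216
Δ⁴: -48, -48
The fourth differences are constant at -48.
Work back: -120 + 48 = -72;  -114 + 72 = -42;  -57 + 42 = -15;  -18 + 15 = -3

-3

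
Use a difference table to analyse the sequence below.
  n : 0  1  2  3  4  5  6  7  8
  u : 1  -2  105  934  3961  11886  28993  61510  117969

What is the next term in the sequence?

First differences: -3 , 107 , 829 , 3027 , 7925 , 17107 , 32517 , 56459
Second differences: 110 , 722 , 2198 , 4898 , 9182 , 15410 , 23942
Third differences: 612 , 1476 , 2700 , 4284 , 6228 , 8532
Fourth differences: 864 , 1224 , 1584 , 1944 , 2304
Fifth differences: 360 , 360 , 360 , 360
Constant fifth difference = 360, so extend:
2304 + 360 = 2664;  8532 + 2664 = 11196;  23942 + 11196 = 35138;  56459 + 35138 = 91597;  117969 + 91597 = 209566

209566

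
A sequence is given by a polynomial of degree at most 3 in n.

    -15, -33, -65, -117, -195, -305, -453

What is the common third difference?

D1: -18, -32, -52, -78, -110, -148
D2: -14, -20, -26, -32, -38
D3: -6, -6, -6, -6

-6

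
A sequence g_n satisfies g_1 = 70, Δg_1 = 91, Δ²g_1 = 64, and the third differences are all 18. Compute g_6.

1345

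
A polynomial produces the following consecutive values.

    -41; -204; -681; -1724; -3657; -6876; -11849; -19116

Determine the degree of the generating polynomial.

D1: -163, -477, -1043, -1933, -3219, -4973, -7267
D2: -314, -566, -890, -1286, -1754, -2294
D3: -252, -324, -396, -468, -540
D4: -72, -72, -72, -72
The fourth differences are constant, so the polynomial has degree 4.

4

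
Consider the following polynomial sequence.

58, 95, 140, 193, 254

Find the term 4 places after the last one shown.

37, 45, 53, 61
8, 8, 8
The second differences are constant (8).
61 + 8 = 69;  254 + 69 = 323
69 + 8 = 77;  323 + 77 = 400
77 + 8 = 85;  400 + 85 = 485
85 + 8 = 93;  485 + 93 = 578

578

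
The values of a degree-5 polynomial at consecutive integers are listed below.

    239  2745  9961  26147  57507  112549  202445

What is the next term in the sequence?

2506, 7216, 16186, 31360, 55042, 89896
4710, 8970, 15174, 23682, 34854
4260, 6204, 8508, 11172
1944, 2304, 2664
360, 360
The fifth differences are constant (360).
2664 + 360 = 3024;  11172 + 3024 = 14196;  34854 + 14196 = 49050;  89896 + 49050 = 138946;  202445 + 138946 = 341391

341391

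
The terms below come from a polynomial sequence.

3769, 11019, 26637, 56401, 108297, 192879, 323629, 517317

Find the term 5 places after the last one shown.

3292297

D1: 7250, 15618, 29764, 51896, 84582, 130750, 193688
D2: 8368, 14146, 22132, 32686, 46168, 62938
D3: 5778, 7986, 10554, 13482, 16770
D4: 2208, 2568, 2928, 3288
D5: 360, 360, 360
Constant fifth difference = 360, so extend:
3288 + 360 = 3648;  16770 + 3648 = 20418;  62938 + 20418 = 83356;  193688 + 83356 = 277044;  517317 + 277044 = 794361
3648 + 360 = 4008;  20418 + 4008 = 24426;  83356 + 24426 = 107782;  277044 + 107782 = 384826;  794361 + 384826 = 1179187
4008 + 360 = 4368;  24426 + 4368 = 28794;  107782 + 28794 = 136576;  384826 + 136576 = 521402;  1179187 + 521402 = 1700589
4368 + 360 = 4728;  28794 + 4728 = 33522;  136576 + 33522 = 170098;  521402 + 170098 = 691500;  1700589 + 691500 = 2392089
4728 + 360 = 5088;  33522 + 5088 = 38610;  170098 + 38610 = 208708;  691500 + 208708 = 900208;  2392089 + 900208 = 3292297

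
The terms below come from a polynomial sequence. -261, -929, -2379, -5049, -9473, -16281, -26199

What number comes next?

-40049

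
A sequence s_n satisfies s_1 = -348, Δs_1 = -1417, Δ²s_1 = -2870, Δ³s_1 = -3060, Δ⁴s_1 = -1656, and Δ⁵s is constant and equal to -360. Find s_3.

-6052

Build the table forward from the leading diagonal:
Fifth differences: -360, -360, -360
Fourth differences: -1656, -2016, -2376
Third differences: -3060, -4716, -6732
Second differences: -2870, -5930, -10646
First differences: -1417, -4287, -10217
s: -348, -1765, -6052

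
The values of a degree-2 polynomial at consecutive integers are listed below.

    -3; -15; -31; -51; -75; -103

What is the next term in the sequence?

-135

Δ: -12, -16, -20, -24, -28
Δ²: -4, -4, -4, -4
The second differences are constant (-4).
-28 − 4 = -32;  -103 − 32 = -135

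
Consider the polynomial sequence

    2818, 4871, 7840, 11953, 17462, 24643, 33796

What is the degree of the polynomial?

4

2053, 2969, 4113, 5509, 7181, 9153
916, 1144, 1396, 1672, 1972
228, 252, 276, 300
24, 24, 24
The fourth differences are constant, so the polynomial has degree 4.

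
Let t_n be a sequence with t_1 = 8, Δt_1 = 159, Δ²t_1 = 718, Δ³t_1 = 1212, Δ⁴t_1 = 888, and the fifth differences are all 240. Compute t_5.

10688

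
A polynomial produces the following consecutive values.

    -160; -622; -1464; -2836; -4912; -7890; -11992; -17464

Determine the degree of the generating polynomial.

4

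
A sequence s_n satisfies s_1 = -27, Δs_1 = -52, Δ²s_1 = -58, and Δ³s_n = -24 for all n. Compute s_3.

-189

Build the table forward from the leading diagonal:
Third differences: -24  -24  -24
Second differences: -58  -82  -106
First differences: -52  -110  -192
s: -27  -79  -189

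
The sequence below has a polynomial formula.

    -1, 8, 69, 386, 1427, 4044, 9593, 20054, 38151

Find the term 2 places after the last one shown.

D1: 9 , 61 , 317 , 1041 , 2617 , 5549 , 10461 , 18097
D2: 52 , 256 , 724 , 1576 , 2932 , 4912 , 7636
D3: 204 , 468 , 852 , 1356 , 1980 , 2724
D4: 264 , 384 , 504 , 624 , 744
D5: 120 , 120 , 120 , 120
Fifth differences constant at 120.
744 + 120 = 864;  2724 + 864 = 3588;  7636 + 3588 = 11224;  18097 + 11224 = 29321;  38151 + 29321 = 67472
864 + 120 = 984;  3588 + 984 = 4572;  11224 + 4572 = 15796;  29321 + 15796 = 45117;  67472 + 45117 = 112589

112589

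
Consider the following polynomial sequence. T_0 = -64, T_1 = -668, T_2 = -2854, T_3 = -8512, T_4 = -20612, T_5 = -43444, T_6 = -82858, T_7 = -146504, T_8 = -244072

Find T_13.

D1: -604, -2186, -5658, -12100, -22832, -39414, -63646, -97568
D2: -1582, -3472, -6442, -10732, -16582, -24232, -33922
D3: -1890, -2970, -4290, -5850, -7650, -9690
D4: -1080, -1320, -1560, -1800, -2040
D5: -240, -240, -240, -240
The fifth differences are constant (-240).
-2040 − 240 = -2280;  -9690 − 2280 = -11970;  -33922 − 11970 = -45892;  -97568 − 45892 = -143460;  -244072 − 143460 = -387532
-2280 − 240 = -2520;  -11970 − 2520 = -14490;  -45892 − 14490 = -60382;  -143460 − 60382 = -203842;  -387532 − 203842 = -591374
-2520 − 240 = -2760;  -14490 − 2760 = -17250;  -60382 − 17250 = -77632;  -203842 − 77632 = -281474;  -591374 − 281474 = -872848
-2760 − 240 = -3000;  -17250 − 3000 = -20250;  -77632 − 20250 = -97882;  -281474 − 97882 = -379356;  -872848 − 379356 = -1252204
-3000 − 240 = -3240;  -20250 − 3240 = -23490;  -97882 − 23490 = -121372;  -379356 − 121372 = -500728;  -1252204 − 500728 = -1752932

-1752932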